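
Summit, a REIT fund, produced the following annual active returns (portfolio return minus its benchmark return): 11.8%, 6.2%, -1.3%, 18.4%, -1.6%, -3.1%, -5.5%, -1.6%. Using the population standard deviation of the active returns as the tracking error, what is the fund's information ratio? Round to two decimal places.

r̄ = (11.8 + 6.2 − 1.3 + 18.4 − 1.6 − 3.1 − 5.5 − 1.6) / 8 = 2.9125%
Σ(r − r̄)² = (11.8 − 2.9125)² + (6.2 − 2.9125)² + (-1.3 − 2.9125)² + … = 495.0488
population σ = √(495.0488 / 8) = √61.8811 = 7.8665%
IR = r̄ / tracking error = 2.9125 / 7.8665 = 0.3702

0.37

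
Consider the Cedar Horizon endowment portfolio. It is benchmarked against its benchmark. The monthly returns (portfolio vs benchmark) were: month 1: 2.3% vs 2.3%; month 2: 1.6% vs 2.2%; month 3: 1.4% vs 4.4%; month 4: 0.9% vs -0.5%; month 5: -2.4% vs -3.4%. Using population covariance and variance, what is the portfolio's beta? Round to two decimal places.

r̄p = 0.7600%,  r̄m = 1.0000%
Cov = Σ(rp − r̄p)(rm − r̄m) / 5 = 3.7760
Var(rm) = Σ(rm − r̄m)² / 5 = 7.2600
β = Cov / Var = 3.7760 / 7.2600 = 0.5201

0.52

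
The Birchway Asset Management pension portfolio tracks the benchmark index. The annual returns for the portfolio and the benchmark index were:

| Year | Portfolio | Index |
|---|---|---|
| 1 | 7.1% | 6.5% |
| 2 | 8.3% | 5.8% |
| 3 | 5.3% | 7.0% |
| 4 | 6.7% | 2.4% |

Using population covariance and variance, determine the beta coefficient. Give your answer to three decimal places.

-0.091

r̄p = 6.8500%,  r̄m = 5.4250%
Cov = Σ(rp − r̄p)(rm − r̄m) / 4 = -0.2938
Var(rm) = Σ(rm − r̄m)² / 4 = 3.2319
β = Cov / Var = -0.2938 / 3.2319 = -0.0909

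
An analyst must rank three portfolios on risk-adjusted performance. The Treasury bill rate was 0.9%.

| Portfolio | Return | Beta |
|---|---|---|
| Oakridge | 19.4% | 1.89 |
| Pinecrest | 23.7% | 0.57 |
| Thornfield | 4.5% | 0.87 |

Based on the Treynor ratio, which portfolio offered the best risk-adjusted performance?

Oakridge: Treynor = (19.4% − 0.9%) / 1.89 = 9.788
Pinecrest: Treynor = (23.7% − 0.9%) / 0.57 = 40.000
Thornfield: Treynor = (4.5% − 0.9%) / 0.87 = 4.138
Highest: Pinecrest (40.000).

Pinecrest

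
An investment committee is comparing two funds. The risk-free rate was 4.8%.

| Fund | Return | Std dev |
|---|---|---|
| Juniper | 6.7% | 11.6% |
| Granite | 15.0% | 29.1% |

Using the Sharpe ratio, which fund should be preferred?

Granite

Juniper: Sharpe ratio = (6.7% − 4.8%) / 11.6% = 0.164
Granite: Sharpe ratio = (15.0% − 4.8%) / 29.1% = 0.351
Highest: Granite (0.351).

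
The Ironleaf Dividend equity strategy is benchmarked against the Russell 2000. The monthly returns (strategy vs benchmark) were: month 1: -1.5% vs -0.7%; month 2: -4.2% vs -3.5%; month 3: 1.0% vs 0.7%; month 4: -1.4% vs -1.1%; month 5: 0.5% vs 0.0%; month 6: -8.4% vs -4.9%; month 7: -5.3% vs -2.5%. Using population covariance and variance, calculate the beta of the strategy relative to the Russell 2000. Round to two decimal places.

1.63

r̄p = -2.7571%,  r̄m = -1.7143%
Cov = Σ(rp − r̄p)(rm − r̄m) / 7 = 5.6163
Var(rm) = Σ(rm − r̄m)² / 7 = 3.4469
β = Cov / Var = 5.6163 / 3.4469 = 1.6294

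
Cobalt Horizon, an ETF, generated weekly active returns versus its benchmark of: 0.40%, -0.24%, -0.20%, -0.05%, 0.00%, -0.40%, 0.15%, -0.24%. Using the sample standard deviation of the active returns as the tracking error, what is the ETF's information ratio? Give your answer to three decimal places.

r̄ = (0.4 − 0.24 − 0.2 − 0.05 + 0 − 0.4 + 0.15 − 0.24) / 8 = -0.580 / 8 = -0.0725%
Σ(r − r̄)² = 0.4582; sample σ = √(0.4582/7) = 0.2558%
IR = r̄ / tracking error = -0.0725 / 0.2558 = -0.2834

-0.283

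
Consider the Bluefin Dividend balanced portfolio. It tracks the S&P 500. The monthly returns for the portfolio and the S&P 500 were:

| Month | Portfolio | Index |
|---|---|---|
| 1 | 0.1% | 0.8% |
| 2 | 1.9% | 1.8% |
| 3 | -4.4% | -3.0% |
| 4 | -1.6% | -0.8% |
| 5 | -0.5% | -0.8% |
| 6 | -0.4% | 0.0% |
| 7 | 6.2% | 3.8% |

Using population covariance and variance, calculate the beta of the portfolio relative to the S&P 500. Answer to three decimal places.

r̄p = 0.1857%,  r̄m = 0.2571%
Cov = Σ(rp − r̄p)(rm − r̄m) / 7 = 5.9437
Var(rm) = Σ(rm − r̄m)² / 7 = 4.0196
β = Cov / Var = 5.9437 / 4.0196 = 1.4787

1.479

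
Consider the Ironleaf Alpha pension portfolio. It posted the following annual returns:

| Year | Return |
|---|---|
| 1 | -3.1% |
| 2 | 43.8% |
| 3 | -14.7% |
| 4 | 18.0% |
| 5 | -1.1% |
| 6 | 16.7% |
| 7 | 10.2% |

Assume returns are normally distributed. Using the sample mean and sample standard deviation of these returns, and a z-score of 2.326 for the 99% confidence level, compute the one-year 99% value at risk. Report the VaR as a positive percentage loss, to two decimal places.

μ = (-3.1 + 43.8 − 14.7 + 18 − 1.1 + 16.7 + 10.2) / 7 = 69.80 / 7 = 9.9714%
Sample std dev = √[2156.2743 / 6] = 18.9573%
VaR = −(μ − z·σ) = −(9.9714 − 2.326 × 18.9573) = −(-34.1233) = 34.1233%

34.12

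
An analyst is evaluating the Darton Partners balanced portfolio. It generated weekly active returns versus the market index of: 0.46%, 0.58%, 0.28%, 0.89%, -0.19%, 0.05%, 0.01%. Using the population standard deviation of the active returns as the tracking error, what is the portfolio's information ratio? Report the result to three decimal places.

Mean return μ = 2.080 / 7 = 0.2971%
Population σ = √[Σ(r − μ)² / 7] = √[0.8391 / 7] = √0.1199 = 0.3463%
IR = μ / tracking error = 0.2971 / 0.3463 = 0.8579

0.858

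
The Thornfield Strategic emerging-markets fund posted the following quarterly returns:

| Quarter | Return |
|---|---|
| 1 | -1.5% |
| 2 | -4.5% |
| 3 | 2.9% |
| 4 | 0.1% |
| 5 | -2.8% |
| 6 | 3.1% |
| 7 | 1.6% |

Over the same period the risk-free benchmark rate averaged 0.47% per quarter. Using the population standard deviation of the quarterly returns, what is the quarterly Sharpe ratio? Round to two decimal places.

Mean return r̄ = -1.10 / 7 = -0.1571%
Σ(r − r̄)² = (-1.5 − (-0.1571))² + (-4.5 − (-0.1571))² + … = 50.7571
σ = √[50.7571 / 7] = 2.6928%
Sharpe = (r̄ − rf) / σ = (-0.1571 − 0.47) / 2.6928 = -0.6271 / 2.6928 = -0.2329

-0.23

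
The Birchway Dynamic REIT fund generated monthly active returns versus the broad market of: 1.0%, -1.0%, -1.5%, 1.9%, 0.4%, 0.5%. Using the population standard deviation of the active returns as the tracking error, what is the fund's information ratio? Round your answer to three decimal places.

0.188

r̄ = (1 − 1 − 1.5 + 1.9 + 0.4 + 0.5) / 6 = 0.2167%
Population σ = √[Σ(r − r̄)² / 6] = √[7.9883 / 6] = √1.3314 = 1.1539%
IR = r̄ / tracking error = 0.2167 / 1.1539 = 0.1878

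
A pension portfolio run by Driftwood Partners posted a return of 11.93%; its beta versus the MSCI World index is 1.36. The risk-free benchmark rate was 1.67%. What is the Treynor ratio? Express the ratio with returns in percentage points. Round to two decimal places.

Treynor = (Rp − Rf) / β = (11.93% − 1.67%) / 1.36 = 10.26 / 1.36 = 7.5441

7.54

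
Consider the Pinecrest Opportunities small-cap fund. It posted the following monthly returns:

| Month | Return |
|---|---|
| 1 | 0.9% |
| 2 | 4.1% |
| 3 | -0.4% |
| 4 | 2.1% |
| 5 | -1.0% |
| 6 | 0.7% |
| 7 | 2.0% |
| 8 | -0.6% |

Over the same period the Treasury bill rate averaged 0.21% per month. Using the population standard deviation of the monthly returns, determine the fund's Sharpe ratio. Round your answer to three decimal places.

r̄ = (0.9 + 4.1 − 0.4 + 2.1 − 1 + 0.7 + 2 − 0.6) / 8 = 7.80 / 8 = 0.9750%
Σ(r − r̄)² = 20.4350; population σ = √(20.4350/8) = 1.5982%
Sharpe = (r̄ − rf) / σ = (0.9750 − 0.21) / 1.5982 = 0.7650 / 1.5982 = 0.4787

0.479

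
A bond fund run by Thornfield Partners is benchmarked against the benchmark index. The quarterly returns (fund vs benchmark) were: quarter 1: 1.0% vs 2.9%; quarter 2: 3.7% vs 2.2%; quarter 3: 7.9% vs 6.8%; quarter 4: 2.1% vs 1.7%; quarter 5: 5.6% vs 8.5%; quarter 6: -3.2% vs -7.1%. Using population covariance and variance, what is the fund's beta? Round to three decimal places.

r̄p = 2.8500%,  r̄m = 2.5000%
Cov = Σ(rp − r̄p)(rm − r̄m) / 6 = 15.9833
Var(rm) = Σ(rm − r̄m)² / 6 = 24.5900
β = Cov / Var = 15.9833 / 24.5900 = 0.6500

0.650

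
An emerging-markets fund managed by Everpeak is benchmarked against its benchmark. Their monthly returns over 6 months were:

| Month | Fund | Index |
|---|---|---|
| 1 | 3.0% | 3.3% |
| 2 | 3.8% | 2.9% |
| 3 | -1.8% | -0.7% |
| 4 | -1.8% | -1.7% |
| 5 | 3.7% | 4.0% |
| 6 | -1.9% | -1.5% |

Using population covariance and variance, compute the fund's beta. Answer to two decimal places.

r̄p = 0.8333%,  r̄m = 1.0500%
Cov = Σ(rp − r̄p)(rm − r̄m) / 6 = 6.2733
Var(rm) = Σ(rm − r̄m)² / 6 = 5.7192
β = Cov / Var = 6.2733 / 5.7192 = 1.0969

1.10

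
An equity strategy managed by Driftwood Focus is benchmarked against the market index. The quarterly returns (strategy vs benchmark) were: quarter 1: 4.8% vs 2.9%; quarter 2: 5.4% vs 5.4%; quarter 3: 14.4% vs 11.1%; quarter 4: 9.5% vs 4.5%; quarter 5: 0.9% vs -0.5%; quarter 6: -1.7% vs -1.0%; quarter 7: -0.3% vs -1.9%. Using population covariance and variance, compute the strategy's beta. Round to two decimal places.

r̄p = 4.7143%,  r̄m = 2.9286%
Cov = Σ(rp − r̄p)(rm − r̄m) / 7 = 21.5496
Var(rm) = Σ(rm − r̄m)² / 7 = 17.9792
β = Cov / Var = 21.5496 / 17.9792 = 1.1986

1.20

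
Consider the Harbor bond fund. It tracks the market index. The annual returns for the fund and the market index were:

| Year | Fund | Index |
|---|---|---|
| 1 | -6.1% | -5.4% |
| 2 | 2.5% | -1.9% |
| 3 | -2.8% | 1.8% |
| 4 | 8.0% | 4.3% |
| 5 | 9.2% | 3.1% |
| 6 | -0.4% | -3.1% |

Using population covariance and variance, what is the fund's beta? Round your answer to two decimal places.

r̄p = 1.7333%,  r̄m = -0.2000%
Cov = Σ(rp − r̄p)(rm − r̄m) / 6 = 14.8983
Var(rm) = Σ(rm − r̄m)² / 6 = 12.2467
β = Cov / Var = 14.8983 / 12.2467 = 1.2165

1.22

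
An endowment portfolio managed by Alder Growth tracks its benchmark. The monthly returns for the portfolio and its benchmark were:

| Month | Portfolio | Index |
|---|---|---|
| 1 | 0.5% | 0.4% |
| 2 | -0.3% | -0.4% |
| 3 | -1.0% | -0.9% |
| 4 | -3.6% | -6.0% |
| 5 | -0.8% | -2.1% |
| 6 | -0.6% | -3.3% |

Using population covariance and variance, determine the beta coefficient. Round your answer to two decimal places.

0.54

r̄p = -0.9667%,  r̄m = -2.0500%
Cov = Σ(rp − r̄p)(rm − r̄m) / 6 = 2.4317
Var(rm) = Σ(rm − r̄m)² / 6 = 4.5358
β = Cov / Var = 2.4317 / 4.5358 = 0.5361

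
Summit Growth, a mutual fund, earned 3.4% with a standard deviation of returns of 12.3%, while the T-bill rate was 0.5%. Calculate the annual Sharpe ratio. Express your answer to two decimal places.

0.24

Sharpe = (Rp − Rf) / σp = (3.4% − 0.5%) / 12.3% = 2.90% / 12.3% = 0.2358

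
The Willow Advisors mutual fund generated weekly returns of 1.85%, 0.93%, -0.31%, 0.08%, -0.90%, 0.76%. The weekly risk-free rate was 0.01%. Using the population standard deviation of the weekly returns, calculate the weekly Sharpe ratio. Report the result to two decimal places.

0.44

r̄ = (1.85 + 0.93 − 0.31 + 0.08 − 0.9 + 0.76) / 6 = 0.4017%
Σ(r − r̄)² = 4.8095; population σ = √(4.8095/6) = 0.8953%
Sharpe = (r̄ − rf) / σ = (0.4017 − 0.01) / 0.8953 = 0.3917 / 0.8953 = 0.4375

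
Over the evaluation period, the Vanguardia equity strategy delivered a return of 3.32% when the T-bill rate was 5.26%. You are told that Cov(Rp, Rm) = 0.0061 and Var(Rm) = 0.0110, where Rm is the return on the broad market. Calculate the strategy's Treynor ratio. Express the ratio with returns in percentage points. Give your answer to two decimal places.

β = Cov / Var = 0.0061 / 0.0110 = 0.5545
Treynor = (Rp − Rf) / β = (3.32% − 5.26%) / 0.5545 = -1.94 / 0.5545 = -3.4986

-3.50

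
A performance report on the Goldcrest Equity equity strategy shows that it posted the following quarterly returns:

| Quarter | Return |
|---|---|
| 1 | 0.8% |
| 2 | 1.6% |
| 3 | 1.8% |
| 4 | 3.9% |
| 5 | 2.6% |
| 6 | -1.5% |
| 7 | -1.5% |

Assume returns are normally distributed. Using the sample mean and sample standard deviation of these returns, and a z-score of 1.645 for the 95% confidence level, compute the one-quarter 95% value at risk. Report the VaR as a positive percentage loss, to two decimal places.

2.22

r̄ = (0.8 + 1.6 + 1.8 + 3.9 + 2.6 − 1.5 − 1.5) / 7 = 1.1000%
Σ(r − r̄)² = (0.8 − 1.1000)² + (1.6 − 1.1000)² + (1.8 − 1.1000)² + … = 24.4400
sample σ = √(24.4400 / 6) = √4.0733 = 2.0182%
VaR = −(r̄ − z·σ) = −(1.1000 − 1.645 × 2.0182) = −(-2.2199) = 2.2199%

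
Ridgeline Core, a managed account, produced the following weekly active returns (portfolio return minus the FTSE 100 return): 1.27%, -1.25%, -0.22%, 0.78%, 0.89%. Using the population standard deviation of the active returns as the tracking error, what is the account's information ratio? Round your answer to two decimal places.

μ = (1.27 − 1.25 − 0.22 + 0.78 + 0.89) / 5 = 0.2940%
Σ(r − μ)² = (1.27 − 0.2940)² + (-1.25 − 0.2940)² + (-0.22 − 0.2940)² + … = 4.1921
σ = √[4.1921 / 5] = 0.9157%
IR = μ / tracking error = 0.2940 / 0.9157 = 0.3211

0.32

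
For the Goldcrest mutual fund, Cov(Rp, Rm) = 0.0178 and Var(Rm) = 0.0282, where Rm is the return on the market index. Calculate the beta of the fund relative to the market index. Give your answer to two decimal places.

β = Cov(Rp, Rm) / Var(Rm) = 0.0178 / 0.0282 = 0.6312

0.63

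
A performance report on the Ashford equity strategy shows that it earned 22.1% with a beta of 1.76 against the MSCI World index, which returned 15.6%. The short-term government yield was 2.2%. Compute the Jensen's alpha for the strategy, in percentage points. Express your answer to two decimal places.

CAPM expected return = Rf + β(Rm − Rf) = 2.2% + 1.76 × (15.6% − 2.2%) = 2.2 + 1.76 × 13.40 = 25.7840%
Jensen's α = Rp − E[R] = 22.1% − 25.7840% = -3.6840

-3.68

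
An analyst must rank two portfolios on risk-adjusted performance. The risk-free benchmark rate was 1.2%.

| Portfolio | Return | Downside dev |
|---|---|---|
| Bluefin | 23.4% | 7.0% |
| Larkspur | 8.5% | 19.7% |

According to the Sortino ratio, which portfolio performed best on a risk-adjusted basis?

Bluefin

Bluefin: Sortino ratio = (23.4% − 1.2%) / 7.0% = 3.171
Larkspur: Sortino ratio = (8.5% − 1.2%) / 19.7% = 0.371
Highest: Bluefin (3.171).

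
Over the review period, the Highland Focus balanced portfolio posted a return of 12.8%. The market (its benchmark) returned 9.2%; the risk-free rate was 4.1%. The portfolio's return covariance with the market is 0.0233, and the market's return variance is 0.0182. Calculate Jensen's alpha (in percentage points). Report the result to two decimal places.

β = Cov / Var = 0.0233 / 0.0182 = 1.2802
E[R] = Rf + β(Rm − Rf) = 4.1% + 1.2802 × (9.2% − 4.1%) = 10.6290%
α = Rp − E[R] = 12.8% − 10.6290% = 2.1710

2.17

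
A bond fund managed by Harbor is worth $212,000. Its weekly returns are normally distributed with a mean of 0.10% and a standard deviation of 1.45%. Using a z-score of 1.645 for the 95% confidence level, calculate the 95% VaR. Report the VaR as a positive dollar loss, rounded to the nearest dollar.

Return at the 95% tail: μ − z·σ = 0.10% − 1.645 × 1.45% = 0.1 − 2.38525 = -2.28525%
VaR = −(-2.28525%) × $212,000 = 2.28525% × $212,000 = $4,845

$4,845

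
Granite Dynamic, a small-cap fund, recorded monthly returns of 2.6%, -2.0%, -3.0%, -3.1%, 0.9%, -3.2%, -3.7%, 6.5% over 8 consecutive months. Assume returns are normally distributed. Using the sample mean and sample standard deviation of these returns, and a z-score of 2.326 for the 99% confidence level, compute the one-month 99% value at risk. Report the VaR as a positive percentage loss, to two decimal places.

9.11

r̄ = (2.6 − 2 − 3 − 3.1 + 0.9 − 3.2 − 3.7 + 6.5) / 8 = -5.00 / 8 = -0.6250%
Sample σ = √[Σ(r − r̄)² / 7] = √[93.2350 / 7] = √13.3193 = 3.6496%
VaR = −(r̄ − z·σ) = −(-0.6250 − 2.326 × 3.6496) = −(-9.1140) = 9.1140%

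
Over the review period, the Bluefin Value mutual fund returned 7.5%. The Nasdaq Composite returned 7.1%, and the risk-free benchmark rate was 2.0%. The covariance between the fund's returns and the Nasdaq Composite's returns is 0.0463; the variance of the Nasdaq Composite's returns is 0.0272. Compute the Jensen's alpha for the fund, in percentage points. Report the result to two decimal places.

β = Cov / Var = 0.0463 / 0.0272 = 1.7022
E[R] = Rf + β(Rm − Rf) = 2.0% + 1.7022 × (7.1% − 2.0%) = 10.6812%
α = Rp − E[R] = 7.5% − 10.6812% = -3.1812

-3.18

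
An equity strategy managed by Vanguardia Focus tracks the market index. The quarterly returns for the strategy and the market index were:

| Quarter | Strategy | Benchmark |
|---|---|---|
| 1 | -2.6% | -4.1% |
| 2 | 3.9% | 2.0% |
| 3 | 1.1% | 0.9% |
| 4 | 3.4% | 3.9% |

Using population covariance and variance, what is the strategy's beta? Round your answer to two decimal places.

r̄p = 1.4500%,  r̄m = 0.6750%
Cov = Σ(rp − r̄p)(rm − r̄m) / 4 = 7.1988
Var(rm) = Σ(rm − r̄m)² / 4 = 8.7519
β = Cov / Var = 7.1988 / 8.7519 = 0.8225

0.82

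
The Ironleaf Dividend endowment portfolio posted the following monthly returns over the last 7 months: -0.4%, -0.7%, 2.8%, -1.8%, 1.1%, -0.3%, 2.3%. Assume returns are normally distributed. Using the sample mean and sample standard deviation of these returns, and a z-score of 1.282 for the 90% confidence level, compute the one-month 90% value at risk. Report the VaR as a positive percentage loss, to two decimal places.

1.73

r̄ = (-0.4 − 0.7 + 2.8 − 1.8 + 1.1 − 0.3 + 2.3) / 7 = 0.4286%
Σ(r − r̄)² = (-0.4 − 0.4286)² + (-0.7 − 0.4286)² + (2.8 − 0.4286)² + … = 17.0343
σ = √[17.0343 / 6] = 1.6849%
VaR = −(r̄ − z·σ) = −(0.4286 − 1.282 × 1.6849) = −(-1.7314) = 1.7314%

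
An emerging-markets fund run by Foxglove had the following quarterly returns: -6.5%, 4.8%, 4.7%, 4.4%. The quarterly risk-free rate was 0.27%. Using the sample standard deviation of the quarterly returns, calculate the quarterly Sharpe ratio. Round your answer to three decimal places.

0.284

Mean return μ = 7.40 / 4 = 1.8500%
Sample std dev = √[93.0500 / 3] = 5.5693%
Sharpe = (μ − rf) / σ = (1.8500 − 0.27) / 5.5693 = 1.5800 / 5.5693 = 0.2837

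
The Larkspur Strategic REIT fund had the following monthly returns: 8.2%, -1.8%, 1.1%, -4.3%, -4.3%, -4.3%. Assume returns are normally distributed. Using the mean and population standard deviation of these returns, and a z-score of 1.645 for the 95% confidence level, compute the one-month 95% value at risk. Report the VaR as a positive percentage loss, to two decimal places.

8.33

r̄ = (8.2 − 1.8 + 1.1 − 4.3 − 4.3 − 4.3) / 6 = -5.40 / 6 = -0.9000%
Σ(r − r̄)² = 122.3000; population σ = √(122.3000/6) = 4.5148%
VaR = −(r̄ − z·σ) = −(-0.9000 − 1.645 × 4.5148) = −(-8.3268) = 8.3268%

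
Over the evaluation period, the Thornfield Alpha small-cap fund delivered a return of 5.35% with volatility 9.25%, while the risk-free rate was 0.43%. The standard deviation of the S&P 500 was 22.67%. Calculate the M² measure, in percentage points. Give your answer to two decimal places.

12.49

Sharpe = (Rp − Rf) / σp = (5.35% − 0.43%) / 9.25% = 0.5319
M² = Rf + Sharpe × σm = 0.43% + 0.5319 × 22.67% = 12.4882%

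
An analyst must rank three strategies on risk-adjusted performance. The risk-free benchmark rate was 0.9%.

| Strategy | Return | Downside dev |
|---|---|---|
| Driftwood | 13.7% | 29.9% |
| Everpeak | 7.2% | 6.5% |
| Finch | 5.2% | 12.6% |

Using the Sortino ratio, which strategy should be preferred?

Everpeak

Driftwood: Sortino ratio = (13.7% − 0.9%) / 29.9% = 0.428
Everpeak: Sortino ratio = (7.2% − 0.9%) / 6.5% = 0.969
Finch: Sortino ratio = (5.2% − 0.9%) / 12.6% = 0.341
Highest: Everpeak (0.969).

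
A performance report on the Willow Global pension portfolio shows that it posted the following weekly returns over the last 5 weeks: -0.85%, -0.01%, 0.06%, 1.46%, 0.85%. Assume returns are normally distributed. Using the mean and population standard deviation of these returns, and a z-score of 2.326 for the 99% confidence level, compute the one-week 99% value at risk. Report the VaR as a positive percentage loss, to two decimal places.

1.54

Mean return r̄ = 1.510 / 5 = 0.3020%
Σ(r − r̄)² = 3.1243; population σ = √(3.1243/5) = 0.7905%
VaR = −(r̄ − z·σ) = −(0.3020 − 2.326 × 0.7905) = −(-1.5367) = 1.5367%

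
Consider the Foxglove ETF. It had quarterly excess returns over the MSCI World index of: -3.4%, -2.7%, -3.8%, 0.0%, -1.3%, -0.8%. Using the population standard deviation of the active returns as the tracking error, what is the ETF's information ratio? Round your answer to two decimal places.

-1.44

μ = (-3.4 − 2.7 − 3.8 + 0 − 1.3 − 0.8) / 6 = -2.0000%
Σ(r − μ)² = (-3.4 − (-2.0000))² + (-2.7 − (-2.0000))² + … = 11.6200
population σ = √(11.6200 / 6) = √1.9367 = 1.3917%
IR = μ / tracking error = -2.0000 / 1.3917 = -1.4371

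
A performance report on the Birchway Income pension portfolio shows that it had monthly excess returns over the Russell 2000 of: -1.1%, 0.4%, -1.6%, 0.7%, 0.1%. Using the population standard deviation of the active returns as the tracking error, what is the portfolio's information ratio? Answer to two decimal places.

-0.34

r̄ = (-1.1 + 0.4 − 1.6 + 0.7 + 0.1) / 5 = -1.50 / 5 = -0.3000%
Σ(r − r̄)² = 3.9800; population σ = √(3.9800/5) = 0.8922%
IR = r̄ / tracking error = -0.3000 / 0.8922 = -0.3362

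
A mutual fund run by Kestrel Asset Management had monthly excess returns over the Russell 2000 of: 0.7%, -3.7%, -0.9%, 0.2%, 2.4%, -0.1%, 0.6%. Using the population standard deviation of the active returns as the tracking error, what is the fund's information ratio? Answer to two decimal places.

-0.07

r̄ = (0.7 − 3.7 − 0.9 + 0.2 + 2.4 − 0.1 + 0.6) / 7 = -0.80 / 7 = -0.1143%
Σ(r − r̄)² = (0.7 − (-0.1143))² + (-3.7 − (-0.1143))² + (-0.9 − (-0.1143))² + … = 21.0686
σ = √[21.0686 / 7] = 1.7349%
IR = r̄ / tracking error = -0.1143 / 1.7349 = -0.0659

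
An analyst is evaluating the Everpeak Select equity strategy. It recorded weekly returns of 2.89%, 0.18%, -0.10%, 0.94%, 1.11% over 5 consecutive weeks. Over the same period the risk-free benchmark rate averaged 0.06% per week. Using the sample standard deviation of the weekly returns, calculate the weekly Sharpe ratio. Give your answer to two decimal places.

0.81

Mean return μ = 5.020 / 5 = 1.0040%
Σ(r − μ)² = (2.89 − 1.0040)² + (0.18 − 1.0040)² + … = 5.4701
sample σ = √(5.4701 / 4) = √1.3675 = 1.1694%
Sharpe = (μ − rf) / σ = (1.0040 − 0.06) / 1.1694 = 0.9440 / 1.1694 = 0.8073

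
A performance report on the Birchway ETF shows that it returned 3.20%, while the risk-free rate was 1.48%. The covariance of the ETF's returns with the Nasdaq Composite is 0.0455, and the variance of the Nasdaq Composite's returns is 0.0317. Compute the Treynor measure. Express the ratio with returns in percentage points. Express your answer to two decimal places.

β = Cov / Var = 0.0455 / 0.0317 = 1.4353
Treynor = (Rp − Rf) / β = (3.20% − 1.48%) / 1.4353 = 1.72 / 1.4353 = 1.1984

1.20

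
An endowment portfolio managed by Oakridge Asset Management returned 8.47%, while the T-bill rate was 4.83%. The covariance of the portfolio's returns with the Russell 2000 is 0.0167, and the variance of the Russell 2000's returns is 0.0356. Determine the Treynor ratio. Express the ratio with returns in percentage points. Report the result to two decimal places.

7.76

β = Cov / Var = 0.0167 / 0.0356 = 0.4691
Treynor = (Rp − Rf) / β = (8.47% − 4.83%) / 0.4691 = 3.64 / 0.4691 = 7.7595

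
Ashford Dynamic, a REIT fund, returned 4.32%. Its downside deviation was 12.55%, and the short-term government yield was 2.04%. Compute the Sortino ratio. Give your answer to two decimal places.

0.18

Sortino = (Rp − Rf) / σd = (4.32% − 2.04%) / 12.55% = 2.28% / 12.55% = 0.1817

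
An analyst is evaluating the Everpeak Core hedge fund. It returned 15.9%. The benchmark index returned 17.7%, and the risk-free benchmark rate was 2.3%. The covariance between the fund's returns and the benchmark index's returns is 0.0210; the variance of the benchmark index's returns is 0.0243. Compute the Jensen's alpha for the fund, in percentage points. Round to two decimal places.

0.29

β = Cov / Var = 0.0210 / 0.0243 = 0.8642
E[R] = Rf + β(Rm − Rf) = 2.3% + 0.8642 × (17.7% − 2.3%) = 15.6087%
α = Rp − E[R] = 15.9% − 15.6087% = 0.2913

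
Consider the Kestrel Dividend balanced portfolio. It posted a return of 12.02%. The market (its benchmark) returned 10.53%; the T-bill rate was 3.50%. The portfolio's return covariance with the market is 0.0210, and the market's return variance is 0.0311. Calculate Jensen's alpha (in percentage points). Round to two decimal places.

β = Cov / Var = 0.0210 / 0.0311 = 0.6752
E[R] = Rf + β(Rm − Rf) = 3.50% + 0.6752 × (10.53% − 3.50%) = 8.2467%
α = Rp − E[R] = 12.02% − 8.2467% = 3.7733

3.77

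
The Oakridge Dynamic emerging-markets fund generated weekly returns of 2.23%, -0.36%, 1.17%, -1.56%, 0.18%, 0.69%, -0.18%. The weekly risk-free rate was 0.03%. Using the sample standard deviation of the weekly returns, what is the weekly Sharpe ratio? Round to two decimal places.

r̄ = (2.23 − 0.36 + 1.17 − 1.56 + 0.18 + 0.69 − 0.18) / 7 = 2.170 / 7 = 0.3100%
Sample σ = √[Σ(r − r̄)² / 6] = √[8.7732 / 6] = √1.4622 = 1.2092%
Sharpe = (r̄ − rf) / σ = (0.3100 − 0.03) / 1.2092 = 0.2800 / 1.2092 = 0.2316

0.23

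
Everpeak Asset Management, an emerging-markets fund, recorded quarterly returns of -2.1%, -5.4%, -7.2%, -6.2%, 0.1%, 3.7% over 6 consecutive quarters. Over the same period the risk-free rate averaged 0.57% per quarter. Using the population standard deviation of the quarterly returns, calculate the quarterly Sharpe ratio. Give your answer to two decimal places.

μ = (-2.1 − 5.4 − 7.2 − 6.2 + 0.1 + 3.7) / 6 = -2.8500%
Population std dev = √[88.8150 / 6] = 3.8474%
Sharpe = (μ − rf) / σ = (-2.8500 − 0.57) / 3.8474 = -3.4200 / 3.8474 = -0.8889

-0.89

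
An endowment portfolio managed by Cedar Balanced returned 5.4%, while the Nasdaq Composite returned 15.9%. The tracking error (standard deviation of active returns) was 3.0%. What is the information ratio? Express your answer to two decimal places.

IR = (Rp − Rb) / TE = (5.4% − 15.9%) / 3.0% = -10.50% / 3.0% = -3.5000

-3.50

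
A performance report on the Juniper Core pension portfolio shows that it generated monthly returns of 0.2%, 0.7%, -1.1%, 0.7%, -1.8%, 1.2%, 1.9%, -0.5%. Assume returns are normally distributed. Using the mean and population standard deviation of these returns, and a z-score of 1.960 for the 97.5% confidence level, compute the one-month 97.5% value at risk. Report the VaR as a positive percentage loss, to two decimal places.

r̄ = (0.2 + 0.7 − 1.1 + 0.7 − 1.8 + 1.2 + 1.9 − 0.5) / 8 = 0.1625%
Σ(r − r̄)² = 10.5588; population σ = √(10.5588/8) = 1.1488%
VaR = −(r̄ − z·σ) = −(0.1625 − 1.960 × 1.1488) = −(-2.0891) = 2.0891%

2.09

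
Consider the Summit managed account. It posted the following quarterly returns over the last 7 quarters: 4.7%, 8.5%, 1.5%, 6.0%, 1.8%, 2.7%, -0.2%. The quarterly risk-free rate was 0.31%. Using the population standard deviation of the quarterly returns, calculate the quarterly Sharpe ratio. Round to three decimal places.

1.176

Mean return r̄ = 25.00 / 7 = 3.5714%
Population σ = √[Σ(r − r̄)² / 7] = √[53.8743 / 7] = √7.6963 = 2.7742%
Sharpe = (r̄ − rf) / σ = (3.5714 − 0.31) / 2.7742 = 3.2614 / 2.7742 = 1.1756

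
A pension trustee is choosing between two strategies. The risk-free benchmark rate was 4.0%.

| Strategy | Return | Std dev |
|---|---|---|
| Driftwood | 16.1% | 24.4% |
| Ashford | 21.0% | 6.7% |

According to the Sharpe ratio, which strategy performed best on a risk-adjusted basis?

Ashford

Driftwood: Sharpe ratio = (16.1% − 4.0%) / 24.4% = 0.496
Ashford: Sharpe ratio = (21.0% − 4.0%) / 6.7% = 2.537
Highest: Ashford (2.537).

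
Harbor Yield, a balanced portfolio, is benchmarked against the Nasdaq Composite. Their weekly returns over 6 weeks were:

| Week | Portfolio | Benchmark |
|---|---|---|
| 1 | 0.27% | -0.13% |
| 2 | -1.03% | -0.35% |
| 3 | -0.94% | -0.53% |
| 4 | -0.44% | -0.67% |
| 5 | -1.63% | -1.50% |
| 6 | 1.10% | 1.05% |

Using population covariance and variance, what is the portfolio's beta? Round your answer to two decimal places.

1.09

r̄p = -0.4450%,  r̄m = -0.3550%
Cov = Σ(rp − r̄p)(rm − r̄m) / 6 = 0.6284
Var(rm) = Σ(rm − r̄m)² / 6 = 0.5776
β = Cov / Var = 0.6284 / 0.5776 = 1.0880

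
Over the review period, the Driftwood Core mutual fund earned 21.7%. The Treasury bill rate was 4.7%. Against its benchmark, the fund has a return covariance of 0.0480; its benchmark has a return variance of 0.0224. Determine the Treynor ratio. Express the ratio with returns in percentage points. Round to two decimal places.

7.93

β = Cov / Var = 0.0480 / 0.0224 = 2.1429
Treynor = (Rp − Rf) / β = (21.7% − 4.7%) / 2.1429 = 17.00 / 2.1429 = 7.9332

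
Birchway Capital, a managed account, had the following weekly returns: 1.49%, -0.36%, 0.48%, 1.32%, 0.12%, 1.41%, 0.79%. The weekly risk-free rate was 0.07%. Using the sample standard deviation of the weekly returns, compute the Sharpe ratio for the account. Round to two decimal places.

0.96

μ = (1.49 − 0.36 + 0.48 + 1.32 + 0.12 + 1.41 + 0.79) / 7 = 0.7500%
Sample std dev = √[3.0116 / 6] = 0.7085%
Sharpe = (μ − rf) / σ = (0.7500 − 0.07) / 0.7085 = 0.6800 / 0.7085 = 0.9598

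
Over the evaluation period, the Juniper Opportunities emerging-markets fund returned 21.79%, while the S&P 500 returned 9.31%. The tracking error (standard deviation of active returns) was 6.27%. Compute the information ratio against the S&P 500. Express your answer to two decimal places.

1.99

IR = (Rp − Rb) / TE = (21.79% − 9.31%) / 6.27% = 12.48% / 6.27% = 1.9904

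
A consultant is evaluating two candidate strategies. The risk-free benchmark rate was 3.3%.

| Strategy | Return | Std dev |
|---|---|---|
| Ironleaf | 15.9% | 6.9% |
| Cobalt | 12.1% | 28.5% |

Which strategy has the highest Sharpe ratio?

Ironleaf

Ironleaf: Sharpe ratio = (15.9% − 3.3%) / 6.9% = 1.826
Cobalt: Sharpe ratio = (12.1% − 3.3%) / 28.5% = 0.309
Highest: Ironleaf (1.826).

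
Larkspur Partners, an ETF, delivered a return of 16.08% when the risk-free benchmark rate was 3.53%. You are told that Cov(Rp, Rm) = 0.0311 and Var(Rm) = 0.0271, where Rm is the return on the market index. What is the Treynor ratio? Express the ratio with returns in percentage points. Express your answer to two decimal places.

β = Cov / Var = 0.0311 / 0.0271 = 1.1476
Treynor = (Rp − Rf) / β = (16.08% − 3.53%) / 1.1476 = 12.55 / 1.1476 = 10.9359

10.94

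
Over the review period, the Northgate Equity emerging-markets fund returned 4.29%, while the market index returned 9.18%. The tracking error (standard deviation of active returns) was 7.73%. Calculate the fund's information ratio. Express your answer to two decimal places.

IR = (Rp − Rb) / TE = (4.29% − 9.18%) / 7.73% = -4.89% / 7.73% = -0.6326

-0.63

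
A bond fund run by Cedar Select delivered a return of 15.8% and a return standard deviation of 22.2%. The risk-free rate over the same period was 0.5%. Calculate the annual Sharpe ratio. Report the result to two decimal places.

Sharpe = (Rp − Rf) / σp = (15.8% − 0.5%) / 22.2% = 15.30% / 22.2% = 0.6892

0.69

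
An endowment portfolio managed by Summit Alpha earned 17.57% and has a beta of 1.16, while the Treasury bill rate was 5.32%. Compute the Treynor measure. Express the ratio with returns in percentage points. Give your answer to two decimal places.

10.56

Treynor = (Rp − Rf) / β = (17.57% − 5.32%) / 1.16 = 12.25 / 1.16 = 10.5603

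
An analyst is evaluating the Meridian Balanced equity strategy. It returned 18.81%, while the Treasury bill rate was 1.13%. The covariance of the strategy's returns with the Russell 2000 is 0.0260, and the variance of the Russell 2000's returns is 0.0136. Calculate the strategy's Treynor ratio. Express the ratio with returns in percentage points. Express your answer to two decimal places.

β = Cov / Var = 0.0260 / 0.0136 = 1.9118
Treynor = (Rp − Rf) / β = (18.81% − 1.13%) / 1.9118 = 17.68 / 1.9118 = 9.2478

9.25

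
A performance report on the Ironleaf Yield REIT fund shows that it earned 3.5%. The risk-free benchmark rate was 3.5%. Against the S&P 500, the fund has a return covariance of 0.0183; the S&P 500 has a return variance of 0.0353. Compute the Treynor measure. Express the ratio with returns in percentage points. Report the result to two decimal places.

β = Cov / Var = 0.0183 / 0.0353 = 0.5184
Treynor = (Rp − Rf) / β = (3.5% − 3.5%) / 0.5184 = 0.00 / 0.5184 = 0.0000

0.00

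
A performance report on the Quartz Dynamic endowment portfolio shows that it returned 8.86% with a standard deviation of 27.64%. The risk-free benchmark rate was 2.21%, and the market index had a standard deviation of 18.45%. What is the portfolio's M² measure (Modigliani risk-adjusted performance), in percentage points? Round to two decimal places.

Sharpe = (Rp − Rf) / σp = (8.86% − 2.21%) / 27.64% = 0.2406
M² = Rf + Sharpe × σm = 2.21% + 0.2406 × 18.45% = 6.6491%

6.65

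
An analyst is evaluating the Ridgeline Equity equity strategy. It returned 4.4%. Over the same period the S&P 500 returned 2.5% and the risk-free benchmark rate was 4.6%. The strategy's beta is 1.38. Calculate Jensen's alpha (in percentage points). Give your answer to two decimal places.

CAPM expected return = Rf + β(Rm − Rf) = 4.6% + 1.38 × (2.5% − 4.6%) = 4.6 + 1.38 × -2.10 = 1.7020%
Jensen's α = Rp − E[R] = 4.4% − 1.7020% = 2.6980

2.70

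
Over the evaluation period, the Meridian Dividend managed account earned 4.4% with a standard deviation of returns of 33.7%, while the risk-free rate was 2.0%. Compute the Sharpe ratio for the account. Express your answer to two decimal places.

Sharpe = (Rp − Rf) / σp = (4.4% − 2.0%) / 33.7% = 2.40% / 33.7% = 0.0712

0.07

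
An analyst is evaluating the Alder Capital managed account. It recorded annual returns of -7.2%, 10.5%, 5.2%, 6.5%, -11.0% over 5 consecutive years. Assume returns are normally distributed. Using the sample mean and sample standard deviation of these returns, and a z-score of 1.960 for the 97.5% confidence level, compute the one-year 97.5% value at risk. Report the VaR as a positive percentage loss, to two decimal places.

μ = (-7.2 + 10.5 + 5.2 + 6.5 − 11) / 5 = 0.8000%
Sample std dev = √[349.1800 / 4] = 9.3432%
VaR = −(μ − z·σ) = −(0.8000 − 1.960 × 9.3432) = −(-17.5127) = 17.5127%

17.51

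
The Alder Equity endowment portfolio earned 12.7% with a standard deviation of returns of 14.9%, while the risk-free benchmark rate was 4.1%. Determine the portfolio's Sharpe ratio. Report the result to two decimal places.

Sharpe = (Rp − Rf) / σp = (12.7% − 4.1%) / 14.9% = 8.60% / 14.9% = 0.5772

0.58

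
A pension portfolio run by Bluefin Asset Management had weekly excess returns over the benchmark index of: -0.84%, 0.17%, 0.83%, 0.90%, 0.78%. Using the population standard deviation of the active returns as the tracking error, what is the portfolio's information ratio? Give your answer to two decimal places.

r̄ = (-0.84 + 0.17 + 0.83 + 0.9 + 0.78) / 5 = 0.3680%
Σ(r − r̄)² = 2.1647; population σ = √(2.1647/5) = 0.6580%
IR = r̄ / tracking error = 0.3680 / 0.6580 = 0.5593

0.56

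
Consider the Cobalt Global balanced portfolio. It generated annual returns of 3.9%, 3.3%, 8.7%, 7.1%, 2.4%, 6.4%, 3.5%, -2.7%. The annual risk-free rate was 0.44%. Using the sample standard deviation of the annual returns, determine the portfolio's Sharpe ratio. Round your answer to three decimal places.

Mean return r̄ = 32.60 / 8 = 4.0750%
Σ(r − r̄)² = (3.9 − 4.0750)² + (3.3 − 4.0750)² + (8.7 − 4.0750)² + … = 85.6150
σ = √[85.6150 / 7] = 3.4972%
Sharpe = (r̄ − rf) / σ = (4.0750 − 0.44) / 3.4972 = 3.6350 / 3.4972 = 1.0394

1.039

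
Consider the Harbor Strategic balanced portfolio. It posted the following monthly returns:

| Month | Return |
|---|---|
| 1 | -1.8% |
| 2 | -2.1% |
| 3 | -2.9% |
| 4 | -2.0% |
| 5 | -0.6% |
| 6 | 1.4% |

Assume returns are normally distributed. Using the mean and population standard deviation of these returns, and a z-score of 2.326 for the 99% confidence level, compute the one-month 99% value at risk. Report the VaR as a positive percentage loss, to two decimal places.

μ = (-1.8 − 2.1 − 2.9 − 2 − 0.6 + 1.4) / 6 = -8.00 / 6 = -1.3333%
Σ(r − μ)² = (-1.8 − (-1.3333))² + (-2.1 − (-1.3333))² + … = 11.7133
σ = √[11.7133 / 6] = 1.3972%
VaR = −(μ − z·σ) = −(-1.3333 − 2.326 × 1.3972) = −(-4.5832) = 4.5832%

4.58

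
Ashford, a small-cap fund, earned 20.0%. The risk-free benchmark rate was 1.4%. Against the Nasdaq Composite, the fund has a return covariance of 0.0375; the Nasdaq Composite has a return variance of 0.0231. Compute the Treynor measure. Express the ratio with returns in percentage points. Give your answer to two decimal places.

11.46

β = Cov / Var = 0.0375 / 0.0231 = 1.6234
Treynor = (Rp − Rf) / β = (20.0% − 1.4%) / 1.6234 = 18.60 / 1.6234 = 11.4574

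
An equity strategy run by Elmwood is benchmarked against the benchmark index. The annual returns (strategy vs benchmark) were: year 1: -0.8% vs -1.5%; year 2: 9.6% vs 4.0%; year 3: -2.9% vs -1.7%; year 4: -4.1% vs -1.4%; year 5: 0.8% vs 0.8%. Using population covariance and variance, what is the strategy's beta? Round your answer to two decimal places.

r̄p = 0.5200%,  r̄m = 0.0400%
Cov = Σ(rp − r̄p)(rm − r̄m) / 5 = 10.1612
Var(rm) = Σ(rm − r̄m)² / 5 = 4.7464
β = Cov / Var = 10.1612 / 4.7464 = 2.1408

2.14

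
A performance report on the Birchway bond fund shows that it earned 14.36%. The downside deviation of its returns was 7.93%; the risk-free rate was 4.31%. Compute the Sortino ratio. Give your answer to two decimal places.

1.27

Sortino = (Rp − Rf) / σd = (14.36% − 4.31%) / 7.93% = 10.05% / 7.93% = 1.2673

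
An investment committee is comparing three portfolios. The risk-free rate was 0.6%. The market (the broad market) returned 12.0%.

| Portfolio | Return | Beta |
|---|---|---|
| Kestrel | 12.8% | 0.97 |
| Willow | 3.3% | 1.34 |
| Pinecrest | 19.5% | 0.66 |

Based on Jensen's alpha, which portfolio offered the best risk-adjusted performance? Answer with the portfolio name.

Kestrel: α = 12.8% − [0.6% + 0.97 × (12.0% − 0.6%)] = 1.142
Willow: α = 3.3% − [0.6% + 1.34 × (12.0% − 0.6%)] = -12.576
Pinecrest: α = 19.5% − [0.6% + 0.66 × (12.0% − 0.6%)] = 11.376
Highest: Pinecrest (11.376).

Pinecrest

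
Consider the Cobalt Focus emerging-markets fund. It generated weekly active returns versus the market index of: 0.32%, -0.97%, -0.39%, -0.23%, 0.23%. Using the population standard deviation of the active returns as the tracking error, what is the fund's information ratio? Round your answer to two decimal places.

μ = (0.32 − 0.97 − 0.39 − 0.23 + 0.23) / 5 = -1.040 / 5 = -0.2080%
Σ(r − μ)² = (0.32 − (-0.2080))² + (-0.97 − (-0.2080))² + (-0.39 − (-0.2080))² + … = 1.0849
population σ = √(1.0849 / 5) = √0.2170 = 0.4658%
IR = μ / tracking error = -0.2080 / 0.4658 = -0.4465

-0.45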